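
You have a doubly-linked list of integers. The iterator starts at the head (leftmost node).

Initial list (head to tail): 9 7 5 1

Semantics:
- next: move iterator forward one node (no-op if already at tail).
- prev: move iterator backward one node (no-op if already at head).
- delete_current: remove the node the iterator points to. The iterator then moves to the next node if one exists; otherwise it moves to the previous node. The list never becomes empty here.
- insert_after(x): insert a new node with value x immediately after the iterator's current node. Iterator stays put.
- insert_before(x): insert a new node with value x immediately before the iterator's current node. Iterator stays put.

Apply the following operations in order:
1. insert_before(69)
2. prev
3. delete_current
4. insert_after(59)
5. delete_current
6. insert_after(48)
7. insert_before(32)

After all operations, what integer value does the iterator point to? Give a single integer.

After 1 (insert_before(69)): list=[69, 9, 7, 5, 1] cursor@9
After 2 (prev): list=[69, 9, 7, 5, 1] cursor@69
After 3 (delete_current): list=[9, 7, 5, 1] cursor@9
After 4 (insert_after(59)): list=[9, 59, 7, 5, 1] cursor@9
After 5 (delete_current): list=[59, 7, 5, 1] cursor@59
After 6 (insert_after(48)): list=[59, 48, 7, 5, 1] cursor@59
After 7 (insert_before(32)): list=[32, 59, 48, 7, 5, 1] cursor@59

Answer: 59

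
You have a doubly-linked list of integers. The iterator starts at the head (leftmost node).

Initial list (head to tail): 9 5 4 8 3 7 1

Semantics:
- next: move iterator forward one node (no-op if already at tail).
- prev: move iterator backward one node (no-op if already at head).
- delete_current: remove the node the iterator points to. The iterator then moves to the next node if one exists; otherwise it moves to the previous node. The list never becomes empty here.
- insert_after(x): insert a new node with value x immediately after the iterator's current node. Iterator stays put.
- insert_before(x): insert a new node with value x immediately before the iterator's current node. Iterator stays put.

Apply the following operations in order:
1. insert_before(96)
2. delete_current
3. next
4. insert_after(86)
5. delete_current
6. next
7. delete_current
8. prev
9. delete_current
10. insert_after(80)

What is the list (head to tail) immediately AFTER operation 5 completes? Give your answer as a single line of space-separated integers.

Answer: 96 5 86 8 3 7 1

Derivation:
After 1 (insert_before(96)): list=[96, 9, 5, 4, 8, 3, 7, 1] cursor@9
After 2 (delete_current): list=[96, 5, 4, 8, 3, 7, 1] cursor@5
After 3 (next): list=[96, 5, 4, 8, 3, 7, 1] cursor@4
After 4 (insert_after(86)): list=[96, 5, 4, 86, 8, 3, 7, 1] cursor@4
After 5 (delete_current): list=[96, 5, 86, 8, 3, 7, 1] cursor@86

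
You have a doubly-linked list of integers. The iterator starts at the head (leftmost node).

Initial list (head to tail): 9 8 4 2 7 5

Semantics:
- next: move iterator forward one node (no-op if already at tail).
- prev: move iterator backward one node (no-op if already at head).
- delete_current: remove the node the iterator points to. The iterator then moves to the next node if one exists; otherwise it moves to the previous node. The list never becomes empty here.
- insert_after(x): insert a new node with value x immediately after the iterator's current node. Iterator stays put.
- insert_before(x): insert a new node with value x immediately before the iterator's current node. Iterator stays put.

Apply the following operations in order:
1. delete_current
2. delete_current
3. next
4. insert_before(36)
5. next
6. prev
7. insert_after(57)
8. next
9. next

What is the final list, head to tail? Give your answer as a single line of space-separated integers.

After 1 (delete_current): list=[8, 4, 2, 7, 5] cursor@8
After 2 (delete_current): list=[4, 2, 7, 5] cursor@4
After 3 (next): list=[4, 2, 7, 5] cursor@2
After 4 (insert_before(36)): list=[4, 36, 2, 7, 5] cursor@2
After 5 (next): list=[4, 36, 2, 7, 5] cursor@7
After 6 (prev): list=[4, 36, 2, 7, 5] cursor@2
After 7 (insert_after(57)): list=[4, 36, 2, 57, 7, 5] cursor@2
After 8 (next): list=[4, 36, 2, 57, 7, 5] cursor@57
After 9 (next): list=[4, 36, 2, 57, 7, 5] cursor@7

Answer: 4 36 2 57 7 5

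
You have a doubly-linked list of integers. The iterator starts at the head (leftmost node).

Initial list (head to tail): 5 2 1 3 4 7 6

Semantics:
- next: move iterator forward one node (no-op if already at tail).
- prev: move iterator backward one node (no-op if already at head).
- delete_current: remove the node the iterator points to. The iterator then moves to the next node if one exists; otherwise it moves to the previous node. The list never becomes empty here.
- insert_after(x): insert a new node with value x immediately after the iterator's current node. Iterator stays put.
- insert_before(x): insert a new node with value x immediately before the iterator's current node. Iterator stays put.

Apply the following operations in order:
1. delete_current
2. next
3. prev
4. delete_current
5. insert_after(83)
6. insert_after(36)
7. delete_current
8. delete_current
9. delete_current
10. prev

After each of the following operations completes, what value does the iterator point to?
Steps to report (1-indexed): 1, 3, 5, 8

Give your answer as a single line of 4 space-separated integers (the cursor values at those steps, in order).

Answer: 2 2 1 83

Derivation:
After 1 (delete_current): list=[2, 1, 3, 4, 7, 6] cursor@2
After 2 (next): list=[2, 1, 3, 4, 7, 6] cursor@1
After 3 (prev): list=[2, 1, 3, 4, 7, 6] cursor@2
After 4 (delete_current): list=[1, 3, 4, 7, 6] cursor@1
After 5 (insert_after(83)): list=[1, 83, 3, 4, 7, 6] cursor@1
After 6 (insert_after(36)): list=[1, 36, 83, 3, 4, 7, 6] cursor@1
After 7 (delete_current): list=[36, 83, 3, 4, 7, 6] cursor@36
After 8 (delete_current): list=[83, 3, 4, 7, 6] cursor@83
After 9 (delete_current): list=[3, 4, 7, 6] cursor@3
After 10 (prev): list=[3, 4, 7, 6] cursor@3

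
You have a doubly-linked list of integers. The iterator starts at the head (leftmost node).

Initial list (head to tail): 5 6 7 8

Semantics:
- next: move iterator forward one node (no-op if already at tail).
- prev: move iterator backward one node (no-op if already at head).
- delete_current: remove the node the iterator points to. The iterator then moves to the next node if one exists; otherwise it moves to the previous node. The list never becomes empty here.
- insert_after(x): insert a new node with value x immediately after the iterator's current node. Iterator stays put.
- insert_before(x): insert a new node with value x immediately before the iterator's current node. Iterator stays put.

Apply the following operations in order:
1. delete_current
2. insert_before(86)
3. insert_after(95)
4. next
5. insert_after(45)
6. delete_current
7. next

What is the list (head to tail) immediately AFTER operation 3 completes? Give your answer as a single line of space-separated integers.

After 1 (delete_current): list=[6, 7, 8] cursor@6
After 2 (insert_before(86)): list=[86, 6, 7, 8] cursor@6
After 3 (insert_after(95)): list=[86, 6, 95, 7, 8] cursor@6

Answer: 86 6 95 7 8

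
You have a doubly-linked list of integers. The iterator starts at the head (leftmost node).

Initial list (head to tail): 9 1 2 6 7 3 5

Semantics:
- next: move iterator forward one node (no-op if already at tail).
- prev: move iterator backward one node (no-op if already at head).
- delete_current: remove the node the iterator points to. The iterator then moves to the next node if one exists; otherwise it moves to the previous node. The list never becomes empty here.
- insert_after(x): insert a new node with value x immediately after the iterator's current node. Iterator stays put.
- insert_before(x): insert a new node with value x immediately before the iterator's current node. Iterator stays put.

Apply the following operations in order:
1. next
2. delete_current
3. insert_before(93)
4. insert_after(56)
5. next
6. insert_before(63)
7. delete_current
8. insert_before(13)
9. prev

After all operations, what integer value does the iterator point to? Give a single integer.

After 1 (next): list=[9, 1, 2, 6, 7, 3, 5] cursor@1
After 2 (delete_current): list=[9, 2, 6, 7, 3, 5] cursor@2
After 3 (insert_before(93)): list=[9, 93, 2, 6, 7, 3, 5] cursor@2
After 4 (insert_after(56)): list=[9, 93, 2, 56, 6, 7, 3, 5] cursor@2
After 5 (next): list=[9, 93, 2, 56, 6, 7, 3, 5] cursor@56
After 6 (insert_before(63)): list=[9, 93, 2, 63, 56, 6, 7, 3, 5] cursor@56
After 7 (delete_current): list=[9, 93, 2, 63, 6, 7, 3, 5] cursor@6
After 8 (insert_before(13)): list=[9, 93, 2, 63, 13, 6, 7, 3, 5] cursor@6
After 9 (prev): list=[9, 93, 2, 63, 13, 6, 7, 3, 5] cursor@13

Answer: 13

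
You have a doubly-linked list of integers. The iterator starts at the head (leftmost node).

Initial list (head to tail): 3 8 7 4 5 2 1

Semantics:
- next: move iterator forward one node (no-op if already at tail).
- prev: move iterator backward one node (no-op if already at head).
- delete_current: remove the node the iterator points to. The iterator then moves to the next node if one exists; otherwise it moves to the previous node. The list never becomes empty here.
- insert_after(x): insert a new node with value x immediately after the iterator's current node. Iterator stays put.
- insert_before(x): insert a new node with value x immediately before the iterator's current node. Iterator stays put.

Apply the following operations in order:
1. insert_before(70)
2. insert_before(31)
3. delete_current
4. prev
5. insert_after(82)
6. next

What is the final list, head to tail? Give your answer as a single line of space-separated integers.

Answer: 70 31 82 8 7 4 5 2 1

Derivation:
After 1 (insert_before(70)): list=[70, 3, 8, 7, 4, 5, 2, 1] cursor@3
After 2 (insert_before(31)): list=[70, 31, 3, 8, 7, 4, 5, 2, 1] cursor@3
After 3 (delete_current): list=[70, 31, 8, 7, 4, 5, 2, 1] cursor@8
After 4 (prev): list=[70, 31, 8, 7, 4, 5, 2, 1] cursor@31
After 5 (insert_after(82)): list=[70, 31, 82, 8, 7, 4, 5, 2, 1] cursor@31
After 6 (next): list=[70, 31, 82, 8, 7, 4, 5, 2, 1] cursor@82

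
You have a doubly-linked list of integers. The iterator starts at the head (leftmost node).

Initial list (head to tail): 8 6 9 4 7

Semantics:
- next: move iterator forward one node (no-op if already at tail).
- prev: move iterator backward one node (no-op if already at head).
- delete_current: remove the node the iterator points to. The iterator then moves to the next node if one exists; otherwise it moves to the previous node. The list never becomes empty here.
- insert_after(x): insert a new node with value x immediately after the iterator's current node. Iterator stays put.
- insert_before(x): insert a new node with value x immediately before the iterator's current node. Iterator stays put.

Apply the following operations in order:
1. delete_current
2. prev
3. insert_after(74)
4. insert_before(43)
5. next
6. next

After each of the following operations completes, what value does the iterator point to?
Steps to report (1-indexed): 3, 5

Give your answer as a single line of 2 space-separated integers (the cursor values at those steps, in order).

Answer: 6 74

Derivation:
After 1 (delete_current): list=[6, 9, 4, 7] cursor@6
After 2 (prev): list=[6, 9, 4, 7] cursor@6
After 3 (insert_after(74)): list=[6, 74, 9, 4, 7] cursor@6
After 4 (insert_before(43)): list=[43, 6, 74, 9, 4, 7] cursor@6
After 5 (next): list=[43, 6, 74, 9, 4, 7] cursor@74
After 6 (next): list=[43, 6, 74, 9, 4, 7] cursor@9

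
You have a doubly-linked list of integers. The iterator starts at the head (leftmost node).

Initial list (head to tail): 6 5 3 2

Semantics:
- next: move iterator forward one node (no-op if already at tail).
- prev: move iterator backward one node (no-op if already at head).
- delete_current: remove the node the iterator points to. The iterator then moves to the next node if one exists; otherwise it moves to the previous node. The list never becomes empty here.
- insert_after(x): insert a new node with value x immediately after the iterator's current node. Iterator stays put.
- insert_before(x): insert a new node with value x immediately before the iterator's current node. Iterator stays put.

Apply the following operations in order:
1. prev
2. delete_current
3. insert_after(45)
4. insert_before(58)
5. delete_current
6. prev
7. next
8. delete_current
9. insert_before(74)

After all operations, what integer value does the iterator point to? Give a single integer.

After 1 (prev): list=[6, 5, 3, 2] cursor@6
After 2 (delete_current): list=[5, 3, 2] cursor@5
After 3 (insert_after(45)): list=[5, 45, 3, 2] cursor@5
After 4 (insert_before(58)): list=[58, 5, 45, 3, 2] cursor@5
After 5 (delete_current): list=[58, 45, 3, 2] cursor@45
After 6 (prev): list=[58, 45, 3, 2] cursor@58
After 7 (next): list=[58, 45, 3, 2] cursor@45
After 8 (delete_current): list=[58, 3, 2] cursor@3
After 9 (insert_before(74)): list=[58, 74, 3, 2] cursor@3

Answer: 3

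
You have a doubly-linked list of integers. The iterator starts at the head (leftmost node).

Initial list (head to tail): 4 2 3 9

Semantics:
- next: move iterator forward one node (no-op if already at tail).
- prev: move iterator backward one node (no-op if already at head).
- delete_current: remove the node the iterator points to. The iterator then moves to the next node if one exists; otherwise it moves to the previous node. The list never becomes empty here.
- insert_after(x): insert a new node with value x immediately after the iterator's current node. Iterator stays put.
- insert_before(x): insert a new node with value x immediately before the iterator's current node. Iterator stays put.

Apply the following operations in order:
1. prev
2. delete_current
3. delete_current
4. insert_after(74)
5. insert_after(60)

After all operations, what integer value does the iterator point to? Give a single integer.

Answer: 3

Derivation:
After 1 (prev): list=[4, 2, 3, 9] cursor@4
After 2 (delete_current): list=[2, 3, 9] cursor@2
After 3 (delete_current): list=[3, 9] cursor@3
After 4 (insert_after(74)): list=[3, 74, 9] cursor@3
After 5 (insert_after(60)): list=[3, 60, 74, 9] cursor@3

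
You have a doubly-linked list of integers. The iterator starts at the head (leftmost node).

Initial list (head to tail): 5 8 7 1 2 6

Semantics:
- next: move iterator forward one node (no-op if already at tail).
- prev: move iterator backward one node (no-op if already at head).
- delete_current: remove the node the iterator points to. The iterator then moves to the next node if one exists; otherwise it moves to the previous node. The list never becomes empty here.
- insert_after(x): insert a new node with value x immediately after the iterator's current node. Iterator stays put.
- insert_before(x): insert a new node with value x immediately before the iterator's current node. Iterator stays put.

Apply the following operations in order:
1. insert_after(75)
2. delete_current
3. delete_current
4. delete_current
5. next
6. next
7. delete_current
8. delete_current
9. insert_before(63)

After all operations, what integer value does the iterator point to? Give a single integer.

Answer: 1

Derivation:
After 1 (insert_after(75)): list=[5, 75, 8, 7, 1, 2, 6] cursor@5
After 2 (delete_current): list=[75, 8, 7, 1, 2, 6] cursor@75
After 3 (delete_current): list=[8, 7, 1, 2, 6] cursor@8
After 4 (delete_current): list=[7, 1, 2, 6] cursor@7
After 5 (next): list=[7, 1, 2, 6] cursor@1
After 6 (next): list=[7, 1, 2, 6] cursor@2
After 7 (delete_current): list=[7, 1, 6] cursor@6
After 8 (delete_current): list=[7, 1] cursor@1
After 9 (insert_before(63)): list=[7, 63, 1] cursor@1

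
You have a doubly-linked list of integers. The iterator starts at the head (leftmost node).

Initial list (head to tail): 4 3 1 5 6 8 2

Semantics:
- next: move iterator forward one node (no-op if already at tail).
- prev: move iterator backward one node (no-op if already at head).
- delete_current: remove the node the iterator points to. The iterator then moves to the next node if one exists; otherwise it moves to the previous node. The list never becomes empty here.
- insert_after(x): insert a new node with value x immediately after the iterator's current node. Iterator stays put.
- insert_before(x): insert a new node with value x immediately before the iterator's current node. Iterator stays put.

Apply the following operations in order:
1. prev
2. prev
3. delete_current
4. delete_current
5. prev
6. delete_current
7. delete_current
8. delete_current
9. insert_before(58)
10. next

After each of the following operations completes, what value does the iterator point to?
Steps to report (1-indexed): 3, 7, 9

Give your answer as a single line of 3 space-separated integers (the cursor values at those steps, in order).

After 1 (prev): list=[4, 3, 1, 5, 6, 8, 2] cursor@4
After 2 (prev): list=[4, 3, 1, 5, 6, 8, 2] cursor@4
After 3 (delete_current): list=[3, 1, 5, 6, 8, 2] cursor@3
After 4 (delete_current): list=[1, 5, 6, 8, 2] cursor@1
After 5 (prev): list=[1, 5, 6, 8, 2] cursor@1
After 6 (delete_current): list=[5, 6, 8, 2] cursor@5
After 7 (delete_current): list=[6, 8, 2] cursor@6
After 8 (delete_current): list=[8, 2] cursor@8
After 9 (insert_before(58)): list=[58, 8, 2] cursor@8
After 10 (next): list=[58, 8, 2] cursor@2

Answer: 3 6 8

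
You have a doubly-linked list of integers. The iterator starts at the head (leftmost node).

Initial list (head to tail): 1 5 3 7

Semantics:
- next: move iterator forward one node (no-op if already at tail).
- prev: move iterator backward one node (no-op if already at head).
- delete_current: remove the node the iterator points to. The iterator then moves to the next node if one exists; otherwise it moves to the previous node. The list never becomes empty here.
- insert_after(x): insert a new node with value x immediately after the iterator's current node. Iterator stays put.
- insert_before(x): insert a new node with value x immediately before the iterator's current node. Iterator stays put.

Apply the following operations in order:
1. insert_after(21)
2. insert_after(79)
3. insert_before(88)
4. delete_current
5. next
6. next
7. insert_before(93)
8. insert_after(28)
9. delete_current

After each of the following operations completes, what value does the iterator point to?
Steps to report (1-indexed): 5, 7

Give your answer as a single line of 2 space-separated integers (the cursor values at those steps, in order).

After 1 (insert_after(21)): list=[1, 21, 5, 3, 7] cursor@1
After 2 (insert_after(79)): list=[1, 79, 21, 5, 3, 7] cursor@1
After 3 (insert_before(88)): list=[88, 1, 79, 21, 5, 3, 7] cursor@1
After 4 (delete_current): list=[88, 79, 21, 5, 3, 7] cursor@79
After 5 (next): list=[88, 79, 21, 5, 3, 7] cursor@21
After 6 (next): list=[88, 79, 21, 5, 3, 7] cursor@5
After 7 (insert_before(93)): list=[88, 79, 21, 93, 5, 3, 7] cursor@5
After 8 (insert_after(28)): list=[88, 79, 21, 93, 5, 28, 3, 7] cursor@5
After 9 (delete_current): list=[88, 79, 21, 93, 28, 3, 7] cursor@28

Answer: 21 5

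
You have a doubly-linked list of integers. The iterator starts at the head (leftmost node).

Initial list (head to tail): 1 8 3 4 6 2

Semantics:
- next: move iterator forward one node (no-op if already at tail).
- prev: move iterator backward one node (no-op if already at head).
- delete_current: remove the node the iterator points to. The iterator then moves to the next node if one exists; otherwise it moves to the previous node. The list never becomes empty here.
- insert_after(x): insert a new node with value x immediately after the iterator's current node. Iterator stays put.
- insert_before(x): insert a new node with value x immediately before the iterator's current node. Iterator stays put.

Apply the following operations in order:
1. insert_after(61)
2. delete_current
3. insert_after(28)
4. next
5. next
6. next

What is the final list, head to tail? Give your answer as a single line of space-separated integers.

Answer: 61 28 8 3 4 6 2

Derivation:
After 1 (insert_after(61)): list=[1, 61, 8, 3, 4, 6, 2] cursor@1
After 2 (delete_current): list=[61, 8, 3, 4, 6, 2] cursor@61
After 3 (insert_after(28)): list=[61, 28, 8, 3, 4, 6, 2] cursor@61
After 4 (next): list=[61, 28, 8, 3, 4, 6, 2] cursor@28
After 5 (next): list=[61, 28, 8, 3, 4, 6, 2] cursor@8
After 6 (next): list=[61, 28, 8, 3, 4, 6, 2] cursor@3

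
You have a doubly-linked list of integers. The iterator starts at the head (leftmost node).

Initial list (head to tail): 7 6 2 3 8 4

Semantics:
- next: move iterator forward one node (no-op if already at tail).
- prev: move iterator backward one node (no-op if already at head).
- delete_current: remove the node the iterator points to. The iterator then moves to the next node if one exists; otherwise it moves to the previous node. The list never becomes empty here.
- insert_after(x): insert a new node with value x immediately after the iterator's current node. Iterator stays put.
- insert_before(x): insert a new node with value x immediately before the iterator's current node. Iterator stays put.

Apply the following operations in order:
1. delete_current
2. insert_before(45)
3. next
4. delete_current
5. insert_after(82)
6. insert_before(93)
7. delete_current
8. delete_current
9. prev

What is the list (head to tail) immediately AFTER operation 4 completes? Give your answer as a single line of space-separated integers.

Answer: 45 6 3 8 4

Derivation:
After 1 (delete_current): list=[6, 2, 3, 8, 4] cursor@6
After 2 (insert_before(45)): list=[45, 6, 2, 3, 8, 4] cursor@6
After 3 (next): list=[45, 6, 2, 3, 8, 4] cursor@2
After 4 (delete_current): list=[45, 6, 3, 8, 4] cursor@3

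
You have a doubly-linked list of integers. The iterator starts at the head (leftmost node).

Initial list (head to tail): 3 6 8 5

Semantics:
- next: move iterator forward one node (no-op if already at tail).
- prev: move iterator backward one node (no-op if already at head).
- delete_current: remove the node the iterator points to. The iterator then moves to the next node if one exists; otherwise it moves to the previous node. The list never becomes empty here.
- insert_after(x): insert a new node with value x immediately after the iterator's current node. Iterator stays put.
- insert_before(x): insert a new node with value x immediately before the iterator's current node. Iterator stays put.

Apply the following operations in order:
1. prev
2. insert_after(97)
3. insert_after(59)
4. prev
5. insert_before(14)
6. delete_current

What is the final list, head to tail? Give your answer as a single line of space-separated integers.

After 1 (prev): list=[3, 6, 8, 5] cursor@3
After 2 (insert_after(97)): list=[3, 97, 6, 8, 5] cursor@3
After 3 (insert_after(59)): list=[3, 59, 97, 6, 8, 5] cursor@3
After 4 (prev): list=[3, 59, 97, 6, 8, 5] cursor@3
After 5 (insert_before(14)): list=[14, 3, 59, 97, 6, 8, 5] cursor@3
After 6 (delete_current): list=[14, 59, 97, 6, 8, 5] cursor@59

Answer: 14 59 97 6 8 5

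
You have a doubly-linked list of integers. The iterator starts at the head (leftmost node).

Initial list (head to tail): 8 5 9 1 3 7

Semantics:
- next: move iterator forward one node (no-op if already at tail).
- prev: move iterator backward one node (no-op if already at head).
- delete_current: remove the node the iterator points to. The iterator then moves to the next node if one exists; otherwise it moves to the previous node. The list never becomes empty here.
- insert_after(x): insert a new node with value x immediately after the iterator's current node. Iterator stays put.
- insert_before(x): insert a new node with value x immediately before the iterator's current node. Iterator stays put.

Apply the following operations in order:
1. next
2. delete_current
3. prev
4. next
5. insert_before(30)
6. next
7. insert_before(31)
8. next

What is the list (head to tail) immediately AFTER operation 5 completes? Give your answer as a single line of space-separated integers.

Answer: 8 30 9 1 3 7

Derivation:
After 1 (next): list=[8, 5, 9, 1, 3, 7] cursor@5
After 2 (delete_current): list=[8, 9, 1, 3, 7] cursor@9
After 3 (prev): list=[8, 9, 1, 3, 7] cursor@8
After 4 (next): list=[8, 9, 1, 3, 7] cursor@9
After 5 (insert_before(30)): list=[8, 30, 9, 1, 3, 7] cursor@9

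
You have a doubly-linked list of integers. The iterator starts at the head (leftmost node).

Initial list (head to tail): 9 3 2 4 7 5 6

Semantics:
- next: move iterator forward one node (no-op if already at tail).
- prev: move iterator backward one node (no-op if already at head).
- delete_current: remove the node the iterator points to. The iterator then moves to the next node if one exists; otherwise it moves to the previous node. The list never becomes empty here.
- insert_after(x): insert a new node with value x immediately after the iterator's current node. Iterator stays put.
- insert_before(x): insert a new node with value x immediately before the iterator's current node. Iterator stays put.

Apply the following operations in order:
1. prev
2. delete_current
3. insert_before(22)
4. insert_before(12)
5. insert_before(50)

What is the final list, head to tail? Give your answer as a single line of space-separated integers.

After 1 (prev): list=[9, 3, 2, 4, 7, 5, 6] cursor@9
After 2 (delete_current): list=[3, 2, 4, 7, 5, 6] cursor@3
After 3 (insert_before(22)): list=[22, 3, 2, 4, 7, 5, 6] cursor@3
After 4 (insert_before(12)): list=[22, 12, 3, 2, 4, 7, 5, 6] cursor@3
After 5 (insert_before(50)): list=[22, 12, 50, 3, 2, 4, 7, 5, 6] cursor@3

Answer: 22 12 50 3 2 4 7 5 6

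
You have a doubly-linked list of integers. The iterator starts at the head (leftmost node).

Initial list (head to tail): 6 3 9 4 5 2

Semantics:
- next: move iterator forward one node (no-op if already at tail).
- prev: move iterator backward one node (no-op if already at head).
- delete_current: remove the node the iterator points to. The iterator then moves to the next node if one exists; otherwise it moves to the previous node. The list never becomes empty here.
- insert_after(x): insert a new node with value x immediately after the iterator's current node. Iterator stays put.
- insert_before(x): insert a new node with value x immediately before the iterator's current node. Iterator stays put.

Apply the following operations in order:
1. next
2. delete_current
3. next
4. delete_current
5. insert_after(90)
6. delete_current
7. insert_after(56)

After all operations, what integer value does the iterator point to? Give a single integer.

After 1 (next): list=[6, 3, 9, 4, 5, 2] cursor@3
After 2 (delete_current): list=[6, 9, 4, 5, 2] cursor@9
After 3 (next): list=[6, 9, 4, 5, 2] cursor@4
After 4 (delete_current): list=[6, 9, 5, 2] cursor@5
After 5 (insert_after(90)): list=[6, 9, 5, 90, 2] cursor@5
After 6 (delete_current): list=[6, 9, 90, 2] cursor@90
After 7 (insert_after(56)): list=[6, 9, 90, 56, 2] cursor@90

Answer: 90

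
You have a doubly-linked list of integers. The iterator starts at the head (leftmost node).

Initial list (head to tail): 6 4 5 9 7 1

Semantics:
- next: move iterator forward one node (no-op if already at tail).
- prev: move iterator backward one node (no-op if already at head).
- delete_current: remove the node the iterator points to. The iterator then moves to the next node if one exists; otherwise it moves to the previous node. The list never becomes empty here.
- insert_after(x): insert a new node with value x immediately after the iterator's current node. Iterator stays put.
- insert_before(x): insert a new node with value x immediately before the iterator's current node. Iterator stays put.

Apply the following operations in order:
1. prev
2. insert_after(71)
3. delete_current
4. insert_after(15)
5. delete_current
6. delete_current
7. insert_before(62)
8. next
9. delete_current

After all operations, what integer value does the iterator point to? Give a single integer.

Answer: 9

Derivation:
After 1 (prev): list=[6, 4, 5, 9, 7, 1] cursor@6
After 2 (insert_after(71)): list=[6, 71, 4, 5, 9, 7, 1] cursor@6
After 3 (delete_current): list=[71, 4, 5, 9, 7, 1] cursor@71
After 4 (insert_after(15)): list=[71, 15, 4, 5, 9, 7, 1] cursor@71
After 5 (delete_current): list=[15, 4, 5, 9, 7, 1] cursor@15
After 6 (delete_current): list=[4, 5, 9, 7, 1] cursor@4
After 7 (insert_before(62)): list=[62, 4, 5, 9, 7, 1] cursor@4
After 8 (next): list=[62, 4, 5, 9, 7, 1] cursor@5
After 9 (delete_current): list=[62, 4, 9, 7, 1] cursor@9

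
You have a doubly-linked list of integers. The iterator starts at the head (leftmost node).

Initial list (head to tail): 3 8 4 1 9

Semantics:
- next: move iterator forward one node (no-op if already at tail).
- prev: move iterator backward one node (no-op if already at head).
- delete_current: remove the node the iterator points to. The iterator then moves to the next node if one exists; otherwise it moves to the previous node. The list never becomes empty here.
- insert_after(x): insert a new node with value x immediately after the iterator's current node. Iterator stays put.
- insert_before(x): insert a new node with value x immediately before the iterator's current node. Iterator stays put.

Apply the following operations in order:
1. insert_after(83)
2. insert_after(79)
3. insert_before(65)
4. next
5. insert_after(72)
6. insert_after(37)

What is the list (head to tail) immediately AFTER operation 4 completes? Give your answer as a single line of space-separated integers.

After 1 (insert_after(83)): list=[3, 83, 8, 4, 1, 9] cursor@3
After 2 (insert_after(79)): list=[3, 79, 83, 8, 4, 1, 9] cursor@3
After 3 (insert_before(65)): list=[65, 3, 79, 83, 8, 4, 1, 9] cursor@3
After 4 (next): list=[65, 3, 79, 83, 8, 4, 1, 9] cursor@79

Answer: 65 3 79 83 8 4 1 9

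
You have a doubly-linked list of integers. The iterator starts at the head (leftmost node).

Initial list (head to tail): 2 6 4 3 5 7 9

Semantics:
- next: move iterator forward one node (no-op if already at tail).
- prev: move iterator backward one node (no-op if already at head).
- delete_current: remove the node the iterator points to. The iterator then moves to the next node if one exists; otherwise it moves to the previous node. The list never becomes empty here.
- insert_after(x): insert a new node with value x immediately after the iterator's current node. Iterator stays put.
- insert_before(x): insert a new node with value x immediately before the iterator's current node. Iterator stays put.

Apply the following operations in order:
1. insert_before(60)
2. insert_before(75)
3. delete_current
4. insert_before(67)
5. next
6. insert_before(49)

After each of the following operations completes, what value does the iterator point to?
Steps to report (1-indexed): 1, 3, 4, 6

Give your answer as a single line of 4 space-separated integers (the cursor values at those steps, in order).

After 1 (insert_before(60)): list=[60, 2, 6, 4, 3, 5, 7, 9] cursor@2
After 2 (insert_before(75)): list=[60, 75, 2, 6, 4, 3, 5, 7, 9] cursor@2
After 3 (delete_current): list=[60, 75, 6, 4, 3, 5, 7, 9] cursor@6
After 4 (insert_before(67)): list=[60, 75, 67, 6, 4, 3, 5, 7, 9] cursor@6
After 5 (next): list=[60, 75, 67, 6, 4, 3, 5, 7, 9] cursor@4
After 6 (insert_before(49)): list=[60, 75, 67, 6, 49, 4, 3, 5, 7, 9] cursor@4

Answer: 2 6 6 4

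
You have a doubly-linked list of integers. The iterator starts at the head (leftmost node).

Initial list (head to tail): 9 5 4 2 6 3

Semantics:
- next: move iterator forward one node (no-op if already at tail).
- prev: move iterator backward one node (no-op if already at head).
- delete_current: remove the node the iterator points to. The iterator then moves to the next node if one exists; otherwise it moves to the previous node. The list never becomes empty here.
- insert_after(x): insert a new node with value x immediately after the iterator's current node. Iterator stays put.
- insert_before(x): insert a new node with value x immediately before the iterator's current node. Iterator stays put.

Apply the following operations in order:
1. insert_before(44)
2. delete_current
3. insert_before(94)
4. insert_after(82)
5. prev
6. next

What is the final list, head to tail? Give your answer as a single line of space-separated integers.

After 1 (insert_before(44)): list=[44, 9, 5, 4, 2, 6, 3] cursor@9
After 2 (delete_current): list=[44, 5, 4, 2, 6, 3] cursor@5
After 3 (insert_before(94)): list=[44, 94, 5, 4, 2, 6, 3] cursor@5
After 4 (insert_after(82)): list=[44, 94, 5, 82, 4, 2, 6, 3] cursor@5
After 5 (prev): list=[44, 94, 5, 82, 4, 2, 6, 3] cursor@94
After 6 (next): list=[44, 94, 5, 82, 4, 2, 6, 3] cursor@5

Answer: 44 94 5 82 4 2 6 3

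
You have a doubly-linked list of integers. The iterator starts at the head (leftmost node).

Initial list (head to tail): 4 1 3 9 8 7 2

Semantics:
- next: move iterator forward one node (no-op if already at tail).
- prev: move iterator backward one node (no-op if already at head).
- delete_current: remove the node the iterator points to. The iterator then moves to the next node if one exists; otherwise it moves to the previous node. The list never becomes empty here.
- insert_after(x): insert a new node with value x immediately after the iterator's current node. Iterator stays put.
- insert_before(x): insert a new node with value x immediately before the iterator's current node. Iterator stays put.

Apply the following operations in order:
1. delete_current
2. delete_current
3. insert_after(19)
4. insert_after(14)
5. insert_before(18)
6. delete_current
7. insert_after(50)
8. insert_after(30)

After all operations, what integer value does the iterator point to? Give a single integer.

After 1 (delete_current): list=[1, 3, 9, 8, 7, 2] cursor@1
After 2 (delete_current): list=[3, 9, 8, 7, 2] cursor@3
After 3 (insert_after(19)): list=[3, 19, 9, 8, 7, 2] cursor@3
After 4 (insert_after(14)): list=[3, 14, 19, 9, 8, 7, 2] cursor@3
After 5 (insert_before(18)): list=[18, 3, 14, 19, 9, 8, 7, 2] cursor@3
After 6 (delete_current): list=[18, 14, 19, 9, 8, 7, 2] cursor@14
After 7 (insert_after(50)): list=[18, 14, 50, 19, 9, 8, 7, 2] cursor@14
After 8 (insert_after(30)): list=[18, 14, 30, 50, 19, 9, 8, 7, 2] cursor@14

Answer: 14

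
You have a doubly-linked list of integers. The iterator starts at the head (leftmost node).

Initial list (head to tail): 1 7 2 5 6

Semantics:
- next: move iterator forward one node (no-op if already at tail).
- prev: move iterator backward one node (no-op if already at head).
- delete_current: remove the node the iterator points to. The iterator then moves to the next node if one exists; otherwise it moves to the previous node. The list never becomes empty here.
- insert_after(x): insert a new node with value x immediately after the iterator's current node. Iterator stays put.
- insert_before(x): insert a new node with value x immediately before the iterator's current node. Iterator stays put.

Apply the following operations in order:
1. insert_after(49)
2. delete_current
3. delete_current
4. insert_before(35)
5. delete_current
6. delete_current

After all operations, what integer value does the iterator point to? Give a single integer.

After 1 (insert_after(49)): list=[1, 49, 7, 2, 5, 6] cursor@1
After 2 (delete_current): list=[49, 7, 2, 5, 6] cursor@49
After 3 (delete_current): list=[7, 2, 5, 6] cursor@7
After 4 (insert_before(35)): list=[35, 7, 2, 5, 6] cursor@7
After 5 (delete_current): list=[35, 2, 5, 6] cursor@2
After 6 (delete_current): list=[35, 5, 6] cursor@5

Answer: 5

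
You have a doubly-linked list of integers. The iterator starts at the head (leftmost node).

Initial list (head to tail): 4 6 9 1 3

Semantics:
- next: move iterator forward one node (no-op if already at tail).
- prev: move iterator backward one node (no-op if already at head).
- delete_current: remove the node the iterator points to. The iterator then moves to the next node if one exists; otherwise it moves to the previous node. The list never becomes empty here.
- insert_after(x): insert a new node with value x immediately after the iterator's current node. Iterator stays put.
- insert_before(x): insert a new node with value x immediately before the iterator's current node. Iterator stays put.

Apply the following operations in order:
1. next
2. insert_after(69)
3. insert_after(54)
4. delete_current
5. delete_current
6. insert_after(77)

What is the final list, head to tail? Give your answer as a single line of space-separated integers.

After 1 (next): list=[4, 6, 9, 1, 3] cursor@6
After 2 (insert_after(69)): list=[4, 6, 69, 9, 1, 3] cursor@6
After 3 (insert_after(54)): list=[4, 6, 54, 69, 9, 1, 3] cursor@6
After 4 (delete_current): list=[4, 54, 69, 9, 1, 3] cursor@54
After 5 (delete_current): list=[4, 69, 9, 1, 3] cursor@69
After 6 (insert_after(77)): list=[4, 69, 77, 9, 1, 3] cursor@69

Answer: 4 69 77 9 1 3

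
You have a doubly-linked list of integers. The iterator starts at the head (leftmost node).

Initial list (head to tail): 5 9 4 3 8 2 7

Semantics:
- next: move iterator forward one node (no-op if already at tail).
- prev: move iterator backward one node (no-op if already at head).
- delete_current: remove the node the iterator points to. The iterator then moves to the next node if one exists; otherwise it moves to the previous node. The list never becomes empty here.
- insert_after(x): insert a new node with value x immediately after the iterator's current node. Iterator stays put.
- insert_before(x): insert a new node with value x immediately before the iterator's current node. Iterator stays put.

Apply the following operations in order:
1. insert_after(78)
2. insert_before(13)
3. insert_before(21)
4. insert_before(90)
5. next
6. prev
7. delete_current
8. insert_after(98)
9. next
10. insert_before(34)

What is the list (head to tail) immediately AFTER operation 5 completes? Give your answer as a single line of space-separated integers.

After 1 (insert_after(78)): list=[5, 78, 9, 4, 3, 8, 2, 7] cursor@5
After 2 (insert_before(13)): list=[13, 5, 78, 9, 4, 3, 8, 2, 7] cursor@5
After 3 (insert_before(21)): list=[13, 21, 5, 78, 9, 4, 3, 8, 2, 7] cursor@5
After 4 (insert_before(90)): list=[13, 21, 90, 5, 78, 9, 4, 3, 8, 2, 7] cursor@5
After 5 (next): list=[13, 21, 90, 5, 78, 9, 4, 3, 8, 2, 7] cursor@78

Answer: 13 21 90 5 78 9 4 3 8 2 7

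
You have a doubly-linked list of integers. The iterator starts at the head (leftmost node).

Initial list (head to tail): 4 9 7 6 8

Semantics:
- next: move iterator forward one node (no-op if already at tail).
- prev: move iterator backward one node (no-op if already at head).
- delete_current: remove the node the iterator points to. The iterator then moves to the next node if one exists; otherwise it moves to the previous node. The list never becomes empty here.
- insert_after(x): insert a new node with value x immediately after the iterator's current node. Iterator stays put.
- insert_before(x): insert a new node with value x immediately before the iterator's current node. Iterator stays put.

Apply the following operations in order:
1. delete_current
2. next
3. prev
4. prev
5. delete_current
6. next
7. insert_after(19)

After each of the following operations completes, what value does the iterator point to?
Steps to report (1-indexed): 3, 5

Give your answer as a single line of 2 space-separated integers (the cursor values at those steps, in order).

Answer: 9 7

Derivation:
After 1 (delete_current): list=[9, 7, 6, 8] cursor@9
After 2 (next): list=[9, 7, 6, 8] cursor@7
After 3 (prev): list=[9, 7, 6, 8] cursor@9
After 4 (prev): list=[9, 7, 6, 8] cursor@9
After 5 (delete_current): list=[7, 6, 8] cursor@7
After 6 (next): list=[7, 6, 8] cursor@6
After 7 (insert_after(19)): list=[7, 6, 19, 8] cursor@6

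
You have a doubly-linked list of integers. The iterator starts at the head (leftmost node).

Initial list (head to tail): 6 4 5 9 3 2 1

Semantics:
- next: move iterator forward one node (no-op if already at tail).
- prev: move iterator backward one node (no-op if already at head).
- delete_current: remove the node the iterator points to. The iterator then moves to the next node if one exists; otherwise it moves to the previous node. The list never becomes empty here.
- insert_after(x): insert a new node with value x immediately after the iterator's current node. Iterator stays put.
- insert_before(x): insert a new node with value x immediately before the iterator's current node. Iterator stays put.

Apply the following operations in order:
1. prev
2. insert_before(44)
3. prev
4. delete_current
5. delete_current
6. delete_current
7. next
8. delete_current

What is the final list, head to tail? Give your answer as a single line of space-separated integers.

After 1 (prev): list=[6, 4, 5, 9, 3, 2, 1] cursor@6
After 2 (insert_before(44)): list=[44, 6, 4, 5, 9, 3, 2, 1] cursor@6
After 3 (prev): list=[44, 6, 4, 5, 9, 3, 2, 1] cursor@44
After 4 (delete_current): list=[6, 4, 5, 9, 3, 2, 1] cursor@6
After 5 (delete_current): list=[4, 5, 9, 3, 2, 1] cursor@4
After 6 (delete_current): list=[5, 9, 3, 2, 1] cursor@5
After 7 (next): list=[5, 9, 3, 2, 1] cursor@9
After 8 (delete_current): list=[5, 3, 2, 1] cursor@3

Answer: 5 3 2 1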